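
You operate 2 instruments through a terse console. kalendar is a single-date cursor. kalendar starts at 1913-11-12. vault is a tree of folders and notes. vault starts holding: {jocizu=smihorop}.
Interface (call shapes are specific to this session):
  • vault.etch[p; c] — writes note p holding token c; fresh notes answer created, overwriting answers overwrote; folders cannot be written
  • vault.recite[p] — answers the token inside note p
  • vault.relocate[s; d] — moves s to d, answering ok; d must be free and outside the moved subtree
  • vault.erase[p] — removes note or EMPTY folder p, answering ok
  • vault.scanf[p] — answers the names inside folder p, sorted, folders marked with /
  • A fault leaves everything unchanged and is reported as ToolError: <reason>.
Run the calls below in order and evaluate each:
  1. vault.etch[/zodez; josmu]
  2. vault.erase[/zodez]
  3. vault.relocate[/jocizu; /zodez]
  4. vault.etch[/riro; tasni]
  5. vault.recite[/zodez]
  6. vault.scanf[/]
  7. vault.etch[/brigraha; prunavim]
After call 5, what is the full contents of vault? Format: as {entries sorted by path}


I use vault.etch passing /zodez, josmu, and observe created.
Using vault.erase passing /zodez, — result: ok.
Calling vault.relocate passing /jocizu, /zodez: ok.
I invoke vault.etch passing /riro, tasni, and observe created.
Using vault.recite passing /zodez, → smihorop.
I try vault.scanf passing /: [riro, zodez].
I invoke vault.etch passing /brigraha, prunavim, which returns created.

Answer: {riro=tasni, zodez=smihorop}


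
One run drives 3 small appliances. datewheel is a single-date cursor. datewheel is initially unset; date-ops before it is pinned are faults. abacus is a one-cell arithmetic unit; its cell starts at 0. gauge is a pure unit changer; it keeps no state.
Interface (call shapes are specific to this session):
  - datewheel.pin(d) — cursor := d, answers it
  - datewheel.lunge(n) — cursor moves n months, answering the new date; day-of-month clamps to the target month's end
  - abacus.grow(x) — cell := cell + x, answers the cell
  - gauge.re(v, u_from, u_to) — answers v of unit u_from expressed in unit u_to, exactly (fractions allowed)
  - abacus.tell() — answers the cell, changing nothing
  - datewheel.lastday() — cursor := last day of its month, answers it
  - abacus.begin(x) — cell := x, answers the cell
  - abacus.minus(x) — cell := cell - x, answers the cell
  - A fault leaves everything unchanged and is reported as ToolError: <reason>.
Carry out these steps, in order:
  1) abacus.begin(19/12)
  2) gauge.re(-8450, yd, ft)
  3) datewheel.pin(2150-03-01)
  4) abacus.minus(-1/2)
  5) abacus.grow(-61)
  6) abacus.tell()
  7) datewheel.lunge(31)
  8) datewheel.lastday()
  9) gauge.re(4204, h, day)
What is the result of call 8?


Answer: 2152-10-31

Derivation:
==> abacus.begin(x=19/12)
<== 19/12
==> gauge.re(v=-8450, u_from=yd, u_to=ft)
<== -25350
==> datewheel.pin(d=2150-03-01)
<== 2150-03-01
==> abacus.minus(x=-1/2)
<== 25/12
==> abacus.grow(x=-61)
<== -707/12
==> abacus.tell()
<== -707/12
==> datewheel.lunge(n=31)
<== 2152-10-01
==> datewheel.lastday()
<== 2152-10-31
==> gauge.re(v=4204, u_from=h, u_to=day)
<== 1051/6


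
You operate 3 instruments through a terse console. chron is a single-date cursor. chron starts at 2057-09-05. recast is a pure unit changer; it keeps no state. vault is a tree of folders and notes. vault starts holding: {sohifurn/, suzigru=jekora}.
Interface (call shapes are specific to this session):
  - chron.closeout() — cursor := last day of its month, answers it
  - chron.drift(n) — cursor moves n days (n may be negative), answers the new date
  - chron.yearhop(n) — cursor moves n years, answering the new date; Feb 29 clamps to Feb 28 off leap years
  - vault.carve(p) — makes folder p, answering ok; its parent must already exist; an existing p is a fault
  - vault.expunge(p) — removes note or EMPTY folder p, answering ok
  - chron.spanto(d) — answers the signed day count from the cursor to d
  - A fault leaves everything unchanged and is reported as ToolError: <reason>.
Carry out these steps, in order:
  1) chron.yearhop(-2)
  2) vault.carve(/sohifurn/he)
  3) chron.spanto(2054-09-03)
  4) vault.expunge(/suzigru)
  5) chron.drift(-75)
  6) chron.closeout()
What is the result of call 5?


Answer: 2055-06-22

Derivation:
Act: chron.yearhop[n='-2']
Obs: 2055-09-05
Act: vault.carve[p='/sohifurn/he']
Obs: ok
Act: chron.spanto[d='2054-09-03']
Obs: -367
Act: vault.expunge[p='/suzigru']
Obs: ok
Act: chron.drift[n='-75']
Obs: 2055-06-22
Act: chron.closeout[]
Obs: 2055-06-30


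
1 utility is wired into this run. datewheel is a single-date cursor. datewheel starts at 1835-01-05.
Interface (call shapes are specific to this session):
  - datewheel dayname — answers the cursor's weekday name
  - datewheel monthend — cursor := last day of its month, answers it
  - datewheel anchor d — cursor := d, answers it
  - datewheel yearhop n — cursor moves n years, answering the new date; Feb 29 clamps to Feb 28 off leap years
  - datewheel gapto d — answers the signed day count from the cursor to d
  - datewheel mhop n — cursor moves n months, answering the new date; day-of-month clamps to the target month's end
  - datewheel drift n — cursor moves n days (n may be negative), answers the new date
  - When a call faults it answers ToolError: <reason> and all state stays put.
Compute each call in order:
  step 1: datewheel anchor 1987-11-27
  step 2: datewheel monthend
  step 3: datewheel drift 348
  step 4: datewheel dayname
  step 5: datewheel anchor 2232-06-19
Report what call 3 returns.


Answer: 1988-11-12

Derivation:
# datewheel anchor(d: 1987-11-27) => 1987-11-27
# datewheel monthend() => 1987-11-30
# datewheel drift(n: 348) => 1988-11-12
# datewheel dayname() => Saturday
# datewheel anchor(d: 2232-06-19) => 2232-06-19


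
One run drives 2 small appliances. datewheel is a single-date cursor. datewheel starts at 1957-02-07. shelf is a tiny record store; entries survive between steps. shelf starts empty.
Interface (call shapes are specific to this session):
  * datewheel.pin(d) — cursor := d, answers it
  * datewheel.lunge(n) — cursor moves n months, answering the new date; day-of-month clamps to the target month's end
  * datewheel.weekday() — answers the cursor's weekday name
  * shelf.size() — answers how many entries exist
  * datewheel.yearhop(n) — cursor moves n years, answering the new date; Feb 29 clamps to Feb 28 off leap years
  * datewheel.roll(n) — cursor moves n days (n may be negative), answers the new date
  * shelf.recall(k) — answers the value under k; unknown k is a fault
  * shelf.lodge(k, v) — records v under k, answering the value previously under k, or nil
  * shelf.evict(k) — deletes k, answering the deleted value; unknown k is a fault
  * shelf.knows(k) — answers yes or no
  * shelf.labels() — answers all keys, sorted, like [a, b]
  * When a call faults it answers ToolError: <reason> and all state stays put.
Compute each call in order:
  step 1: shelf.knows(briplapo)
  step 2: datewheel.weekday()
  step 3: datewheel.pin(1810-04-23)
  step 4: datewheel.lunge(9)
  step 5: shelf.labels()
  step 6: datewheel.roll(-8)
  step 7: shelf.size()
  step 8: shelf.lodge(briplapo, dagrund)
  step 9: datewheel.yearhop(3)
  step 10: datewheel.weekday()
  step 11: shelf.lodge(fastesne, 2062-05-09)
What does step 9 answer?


# knows(k: briplapo) ~> no
# weekday() ~> Thursday
# pin(d: 1810-04-23) ~> 1810-04-23
# lunge(n: 9) ~> 1811-01-23
# labels() ~> []
# roll(n: -8) ~> 1811-01-15
# size() ~> 0
# lodge(k: briplapo, v: dagrund) ~> nil
# yearhop(n: 3) ~> 1814-01-15
# weekday() ~> Saturday
# lodge(k: fastesne, v: 2062-05-09) ~> nil

Answer: 1814-01-15


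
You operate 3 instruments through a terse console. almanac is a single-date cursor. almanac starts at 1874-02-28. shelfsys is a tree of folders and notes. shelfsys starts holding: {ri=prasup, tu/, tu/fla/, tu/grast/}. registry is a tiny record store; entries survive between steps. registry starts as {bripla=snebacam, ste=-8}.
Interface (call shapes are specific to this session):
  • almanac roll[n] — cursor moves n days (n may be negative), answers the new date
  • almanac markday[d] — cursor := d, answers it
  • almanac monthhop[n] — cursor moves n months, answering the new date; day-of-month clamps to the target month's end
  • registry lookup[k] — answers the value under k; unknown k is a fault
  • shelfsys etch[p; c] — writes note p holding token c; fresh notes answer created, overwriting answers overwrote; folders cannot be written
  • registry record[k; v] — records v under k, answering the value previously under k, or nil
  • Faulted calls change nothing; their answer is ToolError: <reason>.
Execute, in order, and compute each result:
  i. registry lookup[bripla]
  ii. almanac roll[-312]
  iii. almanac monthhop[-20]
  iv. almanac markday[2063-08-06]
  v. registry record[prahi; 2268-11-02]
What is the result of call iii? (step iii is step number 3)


Answer: 1871-08-22

Derivation:
// 1. registry lookup(k: bripla) == snebacam
// 2. almanac roll(n: -312) == 1873-04-22
// 3. almanac monthhop(n: -20) == 1871-08-22
// 4. almanac markday(d: 2063-08-06) == 2063-08-06
// 5. registry record(k: prahi, v: 2268-11-02) == nil


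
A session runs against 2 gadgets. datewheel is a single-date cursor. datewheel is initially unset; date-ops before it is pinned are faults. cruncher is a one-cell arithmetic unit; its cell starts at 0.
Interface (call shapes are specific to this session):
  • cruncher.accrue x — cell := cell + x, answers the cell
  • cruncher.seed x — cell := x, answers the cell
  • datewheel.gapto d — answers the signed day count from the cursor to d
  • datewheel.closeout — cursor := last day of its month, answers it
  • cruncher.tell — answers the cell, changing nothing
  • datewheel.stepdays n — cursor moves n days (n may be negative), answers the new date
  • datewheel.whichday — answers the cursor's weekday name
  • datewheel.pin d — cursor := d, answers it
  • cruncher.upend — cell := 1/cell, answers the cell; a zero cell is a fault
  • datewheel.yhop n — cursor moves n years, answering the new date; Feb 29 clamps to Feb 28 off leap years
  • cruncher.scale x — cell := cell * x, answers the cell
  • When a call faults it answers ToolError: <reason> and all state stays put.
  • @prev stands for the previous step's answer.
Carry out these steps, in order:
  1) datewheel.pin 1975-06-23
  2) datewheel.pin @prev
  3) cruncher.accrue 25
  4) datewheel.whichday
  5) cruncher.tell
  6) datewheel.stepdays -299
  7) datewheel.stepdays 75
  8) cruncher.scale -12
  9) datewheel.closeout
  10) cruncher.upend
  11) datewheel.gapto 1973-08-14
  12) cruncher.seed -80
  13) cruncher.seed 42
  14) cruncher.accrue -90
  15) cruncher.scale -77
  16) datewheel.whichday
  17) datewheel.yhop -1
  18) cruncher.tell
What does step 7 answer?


Answer: 1974-11-11

Derivation:
-- datewheel.pin(d: 1975-06-23) -> 1975-06-23
-- datewheel.pin(d: @prev) -> 1975-06-23
-- cruncher.accrue(x: 25) -> 25
-- datewheel.whichday() -> Monday
-- cruncher.tell() -> 25
-- datewheel.stepdays(n: -299) -> 1974-08-28
-- datewheel.stepdays(n: 75) -> 1974-11-11
-- cruncher.scale(x: -12) -> -300
-- datewheel.closeout() -> 1974-11-30
-- cruncher.upend() -> -1/300
-- datewheel.gapto(d: 1973-08-14) -> -473
-- cruncher.seed(x: -80) -> -80
-- cruncher.seed(x: 42) -> 42
-- cruncher.accrue(x: -90) -> -48
-- cruncher.scale(x: -77) -> 3696
-- datewheel.whichday() -> Saturday
-- datewheel.yhop(n: -1) -> 1973-11-30
-- cruncher.tell() -> 3696


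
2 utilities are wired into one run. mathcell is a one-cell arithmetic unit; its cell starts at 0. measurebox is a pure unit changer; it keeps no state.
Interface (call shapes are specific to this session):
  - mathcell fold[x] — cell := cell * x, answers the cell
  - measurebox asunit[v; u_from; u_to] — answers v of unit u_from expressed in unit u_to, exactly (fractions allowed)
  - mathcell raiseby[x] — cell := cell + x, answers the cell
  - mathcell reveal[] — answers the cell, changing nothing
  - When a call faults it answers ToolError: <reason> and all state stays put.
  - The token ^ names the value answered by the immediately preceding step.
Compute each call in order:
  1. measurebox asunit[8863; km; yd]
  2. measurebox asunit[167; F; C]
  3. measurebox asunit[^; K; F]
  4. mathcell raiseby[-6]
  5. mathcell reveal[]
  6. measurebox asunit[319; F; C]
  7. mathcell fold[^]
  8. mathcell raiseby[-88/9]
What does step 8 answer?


Answer: -8698/9

Derivation:
==> measurebox asunit(8863, km, yd)
<== 11078750000/1143
==> measurebox asunit(167, F, C)
<== 75
==> measurebox asunit(^, K, F)
<== -32467/100
==> mathcell raiseby(-6)
<== -6
==> mathcell reveal()
<== -6
==> measurebox asunit(319, F, C)
<== 1435/9
==> mathcell fold(^)
<== -2870/3
==> mathcell raiseby(-88/9)
<== -8698/9


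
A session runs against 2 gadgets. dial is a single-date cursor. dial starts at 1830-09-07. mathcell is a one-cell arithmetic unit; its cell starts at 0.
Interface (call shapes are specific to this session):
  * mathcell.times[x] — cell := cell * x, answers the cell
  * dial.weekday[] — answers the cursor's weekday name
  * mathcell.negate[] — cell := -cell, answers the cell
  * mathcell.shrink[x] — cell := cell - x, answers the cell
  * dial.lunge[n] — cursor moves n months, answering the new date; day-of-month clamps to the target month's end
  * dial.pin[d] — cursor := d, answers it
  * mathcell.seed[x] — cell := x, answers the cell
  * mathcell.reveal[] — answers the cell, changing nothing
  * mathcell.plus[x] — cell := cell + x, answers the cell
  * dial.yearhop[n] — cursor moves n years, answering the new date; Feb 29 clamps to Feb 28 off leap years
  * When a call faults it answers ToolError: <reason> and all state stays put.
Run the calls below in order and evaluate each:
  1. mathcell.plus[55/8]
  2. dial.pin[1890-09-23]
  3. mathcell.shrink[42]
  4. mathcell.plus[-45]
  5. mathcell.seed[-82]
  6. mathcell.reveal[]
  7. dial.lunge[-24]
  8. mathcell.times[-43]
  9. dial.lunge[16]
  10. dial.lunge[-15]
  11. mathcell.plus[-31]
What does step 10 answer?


Answer: 1888-10-23

Derivation:
>> mathcell.plus(55/8)
<< 55/8
>> dial.pin(1890-09-23)
<< 1890-09-23
>> mathcell.shrink(42)
<< -281/8
>> mathcell.plus(-45)
<< -641/8
>> mathcell.seed(-82)
<< -82
>> mathcell.reveal()
<< -82
>> dial.lunge(-24)
<< 1888-09-23
>> mathcell.times(-43)
<< 3526
>> dial.lunge(16)
<< 1890-01-23
>> dial.lunge(-15)
<< 1888-10-23
>> mathcell.plus(-31)
<< 3495


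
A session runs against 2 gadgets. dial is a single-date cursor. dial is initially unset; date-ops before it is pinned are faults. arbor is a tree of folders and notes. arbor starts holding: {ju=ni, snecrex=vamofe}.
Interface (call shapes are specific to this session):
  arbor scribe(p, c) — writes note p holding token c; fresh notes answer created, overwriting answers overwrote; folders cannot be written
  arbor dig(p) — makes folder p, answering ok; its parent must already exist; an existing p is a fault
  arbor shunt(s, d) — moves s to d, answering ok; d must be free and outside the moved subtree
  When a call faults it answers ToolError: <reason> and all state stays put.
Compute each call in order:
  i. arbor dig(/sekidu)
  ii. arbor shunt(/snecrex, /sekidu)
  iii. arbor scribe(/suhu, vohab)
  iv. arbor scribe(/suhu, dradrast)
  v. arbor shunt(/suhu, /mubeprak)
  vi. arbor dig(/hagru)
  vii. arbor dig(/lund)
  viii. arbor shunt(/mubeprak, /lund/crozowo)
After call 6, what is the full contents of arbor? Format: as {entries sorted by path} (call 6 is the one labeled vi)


Answer: {hagru/, ju=ni, mubeprak=dradrast, sekidu/, snecrex=vamofe}

Derivation:
I run arbor dig(p→/sekidu), which returns ok.
I call arbor shunt(s→/snecrex, d→/sekidu), yielding ToolError: exists.
Invoking arbor scribe(p→/suhu, c→vohab), and see created.
I try arbor scribe(p→/suhu, c→dradrast), → overwrote.
I invoke arbor shunt(s→/suhu, d→/mubeprak), and see ok.
Invoking arbor dig(p→/hagru), and observe ok.
I call arbor dig(p→/lund): ok.
I use arbor shunt(s→/mubeprak, d→/lund/crozowo), → ok.


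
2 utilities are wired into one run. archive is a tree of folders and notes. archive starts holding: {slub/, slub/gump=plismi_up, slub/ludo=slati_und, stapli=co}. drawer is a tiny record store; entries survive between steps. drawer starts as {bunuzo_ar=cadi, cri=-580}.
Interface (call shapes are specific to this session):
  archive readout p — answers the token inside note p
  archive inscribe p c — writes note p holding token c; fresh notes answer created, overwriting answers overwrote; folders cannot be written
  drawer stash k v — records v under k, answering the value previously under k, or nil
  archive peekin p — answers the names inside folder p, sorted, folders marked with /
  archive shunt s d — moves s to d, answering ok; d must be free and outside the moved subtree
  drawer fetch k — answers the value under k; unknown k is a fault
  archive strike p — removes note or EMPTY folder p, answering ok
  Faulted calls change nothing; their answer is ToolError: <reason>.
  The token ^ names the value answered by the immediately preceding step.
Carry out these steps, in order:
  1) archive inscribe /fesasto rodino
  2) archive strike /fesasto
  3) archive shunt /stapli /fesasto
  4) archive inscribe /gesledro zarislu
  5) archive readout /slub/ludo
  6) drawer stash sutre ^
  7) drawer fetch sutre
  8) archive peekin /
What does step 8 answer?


% archive inscribe(p→/fesasto, c→rodino) == created
% archive strike(p→/fesasto) == ok
% archive shunt(s→/stapli, d→/fesasto) == ok
% archive inscribe(p→/gesledro, c→zarislu) == created
% archive readout(p→/slub/ludo) == slati_und
% drawer stash(k→sutre, v→^) == nil
% drawer fetch(k→sutre) == slati_und
% archive peekin(p→/) == [fesasto, gesledro, slub/]

Answer: [fesasto, gesledro, slub/]


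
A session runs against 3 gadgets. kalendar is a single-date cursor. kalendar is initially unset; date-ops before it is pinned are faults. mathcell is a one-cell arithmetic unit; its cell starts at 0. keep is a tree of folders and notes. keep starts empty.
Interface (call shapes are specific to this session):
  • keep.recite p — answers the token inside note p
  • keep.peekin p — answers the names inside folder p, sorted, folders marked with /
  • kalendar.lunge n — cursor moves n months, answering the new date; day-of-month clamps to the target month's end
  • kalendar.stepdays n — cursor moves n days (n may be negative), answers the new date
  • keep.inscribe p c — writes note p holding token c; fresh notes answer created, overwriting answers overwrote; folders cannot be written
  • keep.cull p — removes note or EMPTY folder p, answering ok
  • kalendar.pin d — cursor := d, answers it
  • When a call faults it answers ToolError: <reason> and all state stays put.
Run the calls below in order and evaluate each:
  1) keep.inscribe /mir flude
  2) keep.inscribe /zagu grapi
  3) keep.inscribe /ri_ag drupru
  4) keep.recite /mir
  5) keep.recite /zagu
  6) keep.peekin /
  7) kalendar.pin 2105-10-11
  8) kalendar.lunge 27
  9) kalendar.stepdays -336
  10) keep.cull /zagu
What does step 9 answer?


Next I call inscribe using p→/mir, c→flude, → created.
Now I run inscribe using p→/zagu, c→grapi, which returns created.
Next I call inscribe using p→/ri_ag, c→drupru, and observe created.
I invoke recite using p→/mir, which returns flude.
Invoking recite using p→/zagu, which returns grapi.
Next I call peekin using p→/, yielding [mir, ri_ag, zagu].
I try pin using d→2105-10-11, — result: 2105-10-11.
Next I call lunge using n→27, yielding 2108-01-11.
I use stepdays using n→-336, — result: 2107-02-09.
I use cull using p→/zagu, giving ok.

Answer: 2107-02-09


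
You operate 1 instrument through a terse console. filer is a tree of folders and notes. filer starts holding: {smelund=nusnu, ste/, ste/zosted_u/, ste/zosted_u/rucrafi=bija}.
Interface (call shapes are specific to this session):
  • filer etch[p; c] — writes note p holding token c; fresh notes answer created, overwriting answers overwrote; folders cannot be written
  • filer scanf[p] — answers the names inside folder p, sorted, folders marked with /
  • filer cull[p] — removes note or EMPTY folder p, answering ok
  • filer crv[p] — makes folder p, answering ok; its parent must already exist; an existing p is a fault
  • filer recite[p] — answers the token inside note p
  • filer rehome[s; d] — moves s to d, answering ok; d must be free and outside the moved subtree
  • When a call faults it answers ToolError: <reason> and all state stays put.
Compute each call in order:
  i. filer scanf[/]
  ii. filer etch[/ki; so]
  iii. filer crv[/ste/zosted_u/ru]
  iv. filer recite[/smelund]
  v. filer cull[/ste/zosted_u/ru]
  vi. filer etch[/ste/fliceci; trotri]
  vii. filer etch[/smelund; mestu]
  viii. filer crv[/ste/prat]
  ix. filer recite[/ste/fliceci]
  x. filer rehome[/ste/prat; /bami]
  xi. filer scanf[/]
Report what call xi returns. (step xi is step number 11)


Now I run filer scanf using p='/', → [smelund, ste/].
Next I call filer etch using p='/ki', c='so', yielding created.
Calling filer crv using p='/ste/zosted_u/ru', and see ok.
Then filer recite using p='/smelund': nusnu.
Using filer cull using p='/ste/zosted_u/ru', and observe ok.
I call filer etch using p='/ste/fliceci', c='trotri', — result: created.
Calling filer etch using p='/smelund', c='mestu', — result: overwrote.
Calling filer crv using p='/ste/prat', — result: ok.
Then filer recite using p='/ste/fliceci': trotri.
I try filer rehome using s='/ste/prat', d='/bami': ok.
Using filer scanf using p='/': [bami/, ki, smelund, ste/].

Answer: [bami/, ki, smelund, ste/]


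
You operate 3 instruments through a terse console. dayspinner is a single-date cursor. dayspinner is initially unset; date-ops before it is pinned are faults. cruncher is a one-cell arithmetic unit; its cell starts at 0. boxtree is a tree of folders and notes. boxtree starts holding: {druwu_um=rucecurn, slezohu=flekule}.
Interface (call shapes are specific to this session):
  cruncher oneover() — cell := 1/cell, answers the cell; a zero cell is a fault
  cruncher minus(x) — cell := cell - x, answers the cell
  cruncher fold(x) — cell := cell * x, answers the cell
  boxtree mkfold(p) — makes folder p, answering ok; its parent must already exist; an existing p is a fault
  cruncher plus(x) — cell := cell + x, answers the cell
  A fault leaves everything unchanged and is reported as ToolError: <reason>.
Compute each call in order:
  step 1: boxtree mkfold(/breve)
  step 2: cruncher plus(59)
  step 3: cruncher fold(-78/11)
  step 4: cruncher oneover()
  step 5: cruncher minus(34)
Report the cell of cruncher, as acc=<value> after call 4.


Answer: acc=-11/4602

Derivation:
·→ boxtree mkfold(p: /breve)
·← ok
·→ cruncher plus(x: 59)
·← 59
·→ cruncher fold(x: -78/11)
·← -4602/11
·→ cruncher oneover()
·← -11/4602
·→ cruncher minus(x: 34)
·← -156479/4602


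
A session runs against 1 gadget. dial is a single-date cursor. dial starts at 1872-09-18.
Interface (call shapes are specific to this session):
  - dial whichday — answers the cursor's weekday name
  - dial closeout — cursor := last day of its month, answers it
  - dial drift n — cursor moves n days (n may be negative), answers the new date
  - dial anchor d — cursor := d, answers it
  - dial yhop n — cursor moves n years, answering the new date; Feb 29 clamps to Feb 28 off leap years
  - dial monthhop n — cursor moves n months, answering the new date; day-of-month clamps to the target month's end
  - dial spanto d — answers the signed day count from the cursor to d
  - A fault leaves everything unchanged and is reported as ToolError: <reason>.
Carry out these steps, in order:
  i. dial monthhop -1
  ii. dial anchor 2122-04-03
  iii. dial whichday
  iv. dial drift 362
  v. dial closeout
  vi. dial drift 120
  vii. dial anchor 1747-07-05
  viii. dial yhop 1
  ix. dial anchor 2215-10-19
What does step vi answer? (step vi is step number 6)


Act: dial monthhop[n→-1]
Obs: 1872-08-18
Act: dial anchor[d→2122-04-03]
Obs: 2122-04-03
Act: dial whichday[]
Obs: Friday
Act: dial drift[n→362]
Obs: 2123-03-31
Act: dial closeout[]
Obs: 2123-03-31
Act: dial drift[n→120]
Obs: 2123-07-29
Act: dial anchor[d→1747-07-05]
Obs: 1747-07-05
Act: dial yhop[n→1]
Obs: 1748-07-05
Act: dial anchor[d→2215-10-19]
Obs: 2215-10-19

Answer: 2123-07-29


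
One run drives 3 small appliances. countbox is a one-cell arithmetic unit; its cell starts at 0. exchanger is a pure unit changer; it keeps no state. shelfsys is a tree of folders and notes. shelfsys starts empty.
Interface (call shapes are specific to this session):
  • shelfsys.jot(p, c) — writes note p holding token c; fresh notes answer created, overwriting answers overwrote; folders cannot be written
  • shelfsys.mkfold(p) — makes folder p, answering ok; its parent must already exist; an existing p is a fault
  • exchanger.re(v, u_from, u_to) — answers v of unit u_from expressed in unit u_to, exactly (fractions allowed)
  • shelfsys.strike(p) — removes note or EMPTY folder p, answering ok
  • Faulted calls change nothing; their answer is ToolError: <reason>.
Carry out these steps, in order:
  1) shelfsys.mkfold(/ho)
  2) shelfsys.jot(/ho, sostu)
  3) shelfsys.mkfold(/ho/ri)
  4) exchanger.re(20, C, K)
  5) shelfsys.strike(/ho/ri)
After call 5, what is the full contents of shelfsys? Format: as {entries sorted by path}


Using mkfold passing /ho, — result: ok.
I use jot passing /ho, sostu, — result: ToolError: is a directory.
I run mkfold passing /ho/ri, — result: ok.
Now I run re passing 20, C, K, and get 5863/20.
I use strike passing /ho/ri: ok.

Answer: {ho/}


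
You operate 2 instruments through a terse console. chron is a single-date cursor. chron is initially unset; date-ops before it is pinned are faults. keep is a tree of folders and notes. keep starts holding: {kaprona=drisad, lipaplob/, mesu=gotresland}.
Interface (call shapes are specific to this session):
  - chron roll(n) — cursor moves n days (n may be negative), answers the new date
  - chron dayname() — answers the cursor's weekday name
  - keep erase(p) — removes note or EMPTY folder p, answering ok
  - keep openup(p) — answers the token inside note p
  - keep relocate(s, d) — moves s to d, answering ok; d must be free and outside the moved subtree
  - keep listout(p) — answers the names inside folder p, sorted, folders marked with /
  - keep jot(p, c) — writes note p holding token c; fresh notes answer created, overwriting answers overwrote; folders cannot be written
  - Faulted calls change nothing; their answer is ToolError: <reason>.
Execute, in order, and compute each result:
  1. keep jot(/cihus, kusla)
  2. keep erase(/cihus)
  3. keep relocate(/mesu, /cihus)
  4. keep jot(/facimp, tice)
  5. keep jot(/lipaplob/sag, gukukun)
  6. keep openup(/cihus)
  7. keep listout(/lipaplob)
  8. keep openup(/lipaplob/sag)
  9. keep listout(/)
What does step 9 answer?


// 1. keep jot(p: /cihus, c: kusla) => created
// 2. keep erase(p: /cihus) => ok
// 3. keep relocate(s: /mesu, d: /cihus) => ok
// 4. keep jot(p: /facimp, c: tice) => created
// 5. keep jot(p: /lipaplob/sag, c: gukukun) => created
// 6. keep openup(p: /cihus) => gotresland
// 7. keep listout(p: /lipaplob) => [sag]
// 8. keep openup(p: /lipaplob/sag) => gukukun
// 9. keep listout(p: /) => [cihus, facimp, kaprona, lipaplob/]

Answer: [cihus, facimp, kaprona, lipaplob/]


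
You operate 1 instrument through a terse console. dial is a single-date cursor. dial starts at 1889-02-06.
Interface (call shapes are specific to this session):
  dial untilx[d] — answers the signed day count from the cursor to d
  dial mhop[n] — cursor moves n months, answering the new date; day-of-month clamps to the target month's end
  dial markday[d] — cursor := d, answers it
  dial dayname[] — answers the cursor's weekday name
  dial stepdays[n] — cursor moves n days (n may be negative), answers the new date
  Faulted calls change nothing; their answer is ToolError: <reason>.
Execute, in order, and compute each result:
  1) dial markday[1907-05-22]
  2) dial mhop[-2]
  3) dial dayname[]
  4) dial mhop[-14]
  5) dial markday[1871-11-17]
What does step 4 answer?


Now I run dial markday passing d→1907-05-22, which returns 1907-05-22.
Next I call dial mhop passing n→-2, and get 1907-03-22.
I call dial dayname(), — result: Friday.
Invoking dial mhop passing n→-14, which returns 1906-01-22.
I invoke dial markday passing d→1871-11-17, → 1871-11-17.

Answer: 1906-01-22


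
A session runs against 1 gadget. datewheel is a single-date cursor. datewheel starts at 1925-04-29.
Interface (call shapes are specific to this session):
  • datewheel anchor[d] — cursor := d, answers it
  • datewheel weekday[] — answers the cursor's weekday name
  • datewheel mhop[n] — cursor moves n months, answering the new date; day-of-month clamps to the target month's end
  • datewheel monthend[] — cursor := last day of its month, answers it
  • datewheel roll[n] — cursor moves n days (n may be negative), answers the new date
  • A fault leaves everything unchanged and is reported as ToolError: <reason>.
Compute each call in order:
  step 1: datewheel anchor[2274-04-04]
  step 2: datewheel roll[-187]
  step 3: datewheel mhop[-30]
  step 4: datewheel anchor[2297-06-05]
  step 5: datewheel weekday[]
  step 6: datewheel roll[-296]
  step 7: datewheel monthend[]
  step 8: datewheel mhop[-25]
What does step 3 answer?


>>> datewheel anchor 2274-04-04
[out] 2274-04-04
>>> datewheel roll -187
[out] 2273-09-29
>>> datewheel mhop -30
[out] 2271-03-29
>>> datewheel anchor 2297-06-05
[out] 2297-06-05
>>> datewheel weekday
[out] Saturday
>>> datewheel roll -296
[out] 2296-08-13
>>> datewheel monthend
[out] 2296-08-31
>>> datewheel mhop -25
[out] 2294-07-31

Answer: 2271-03-29


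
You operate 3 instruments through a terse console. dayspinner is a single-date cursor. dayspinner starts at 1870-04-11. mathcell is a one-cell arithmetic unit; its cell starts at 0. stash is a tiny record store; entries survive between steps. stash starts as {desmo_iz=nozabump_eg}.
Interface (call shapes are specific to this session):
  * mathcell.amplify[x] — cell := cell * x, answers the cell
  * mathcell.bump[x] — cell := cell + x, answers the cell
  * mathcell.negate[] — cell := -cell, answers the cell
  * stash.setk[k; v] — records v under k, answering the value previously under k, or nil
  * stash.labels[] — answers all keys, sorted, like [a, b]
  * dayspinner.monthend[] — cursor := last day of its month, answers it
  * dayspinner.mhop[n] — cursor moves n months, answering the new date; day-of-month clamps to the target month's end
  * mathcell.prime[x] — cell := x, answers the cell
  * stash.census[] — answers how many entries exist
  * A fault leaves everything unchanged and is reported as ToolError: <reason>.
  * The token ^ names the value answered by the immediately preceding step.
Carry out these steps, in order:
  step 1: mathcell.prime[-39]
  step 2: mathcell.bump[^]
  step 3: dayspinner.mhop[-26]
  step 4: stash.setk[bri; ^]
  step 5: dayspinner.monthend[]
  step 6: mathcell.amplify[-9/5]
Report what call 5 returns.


Answer: 1868-02-29

Derivation:
Calling mathcell.prime(x='-39'): -39.
Invoking mathcell.bump(x='^'), → -78.
I call dayspinner.mhop(n='-26'), → 1868-02-11.
I call stash.setk(k='bri', v='^'), → nil.
I try dayspinner.monthend, and observe 1868-02-29.
Calling mathcell.amplify(x='-9/5'), which returns 702/5.


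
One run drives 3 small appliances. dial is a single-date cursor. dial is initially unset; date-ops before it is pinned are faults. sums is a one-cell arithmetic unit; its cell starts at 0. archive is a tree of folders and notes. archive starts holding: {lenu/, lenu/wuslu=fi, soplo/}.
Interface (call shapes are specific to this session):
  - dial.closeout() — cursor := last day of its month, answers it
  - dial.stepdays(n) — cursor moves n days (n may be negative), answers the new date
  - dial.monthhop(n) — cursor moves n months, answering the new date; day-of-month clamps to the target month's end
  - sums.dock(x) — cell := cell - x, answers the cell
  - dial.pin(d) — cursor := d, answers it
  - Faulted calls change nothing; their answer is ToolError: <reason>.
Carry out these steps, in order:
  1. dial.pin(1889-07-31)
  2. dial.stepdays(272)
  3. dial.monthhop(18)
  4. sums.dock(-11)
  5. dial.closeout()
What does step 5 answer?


CALL dial.pin[d='1889-07-31']
RET  1889-07-31
CALL dial.stepdays[n='272']
RET  1890-04-29
CALL dial.monthhop[n='18']
RET  1891-10-29
CALL sums.dock[x='-11']
RET  11
CALL dial.closeout[]
RET  1891-10-31

Answer: 1891-10-31


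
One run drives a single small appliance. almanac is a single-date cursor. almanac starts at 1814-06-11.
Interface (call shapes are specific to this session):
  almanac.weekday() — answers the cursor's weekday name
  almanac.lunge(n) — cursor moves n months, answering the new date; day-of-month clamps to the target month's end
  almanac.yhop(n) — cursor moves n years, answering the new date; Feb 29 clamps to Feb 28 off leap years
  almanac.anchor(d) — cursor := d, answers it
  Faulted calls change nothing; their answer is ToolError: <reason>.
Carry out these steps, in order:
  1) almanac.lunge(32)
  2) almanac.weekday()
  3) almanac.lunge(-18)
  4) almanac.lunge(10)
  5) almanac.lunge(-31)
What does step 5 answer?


Then lunge on n→32, giving 1817-02-11.
Then weekday(), → Tuesday.
Using lunge on n→-18, and observe 1815-08-11.
I run lunge on n→10, → 1816-06-11.
I call lunge on n→-31, giving 1813-11-11.

Answer: 1813-11-11


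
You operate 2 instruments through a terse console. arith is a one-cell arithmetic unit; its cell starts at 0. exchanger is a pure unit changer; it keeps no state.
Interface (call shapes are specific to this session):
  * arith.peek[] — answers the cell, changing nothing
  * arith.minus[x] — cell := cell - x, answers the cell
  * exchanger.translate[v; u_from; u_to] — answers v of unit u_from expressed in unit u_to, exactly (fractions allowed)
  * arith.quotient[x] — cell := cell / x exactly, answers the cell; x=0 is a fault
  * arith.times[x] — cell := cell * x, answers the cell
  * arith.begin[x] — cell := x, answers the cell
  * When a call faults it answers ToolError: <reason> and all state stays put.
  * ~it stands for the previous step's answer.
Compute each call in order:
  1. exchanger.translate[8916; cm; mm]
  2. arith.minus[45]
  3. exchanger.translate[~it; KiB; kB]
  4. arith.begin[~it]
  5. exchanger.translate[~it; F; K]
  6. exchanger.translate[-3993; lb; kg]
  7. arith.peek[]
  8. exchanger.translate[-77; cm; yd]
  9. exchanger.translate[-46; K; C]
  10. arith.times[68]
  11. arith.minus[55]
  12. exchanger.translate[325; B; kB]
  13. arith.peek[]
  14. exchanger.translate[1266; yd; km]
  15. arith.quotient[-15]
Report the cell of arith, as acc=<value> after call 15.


I invoke exchanger.translate on v=8916, u_from=cm, u_to=mm, giving 89160.
Calling arith.minus on x=45, which returns -45.
I invoke exchanger.translate on v=~it, u_from=KiB, u_to=kB, and get -1152/25.
Invoking arith.begin on x=~it, → -1152/25.
I try exchanger.translate on v=~it, u_from=F, u_to=K, giving 41359/180.
I call exchanger.translate on v=-3993, u_from=lb, u_to=kg, → -181119433341/100000000.
Next I call arith.peek: -1152/25.
I invoke exchanger.translate on v=-77, u_from=cm, u_to=yd, yielding -1925/2286.
Invoking exchanger.translate on v=-46, u_from=K, u_to=C, — result: -6383/20.
Next I call arith.times on x=68, → -78336/25.
I try arith.minus on x=55, — result: -79711/25.
Then exchanger.translate on v=325, u_from=B, u_to=kB, and get 13/40.
I try arith.peek(), which returns -79711/25.
Calling exchanger.translate on v=1266, u_from=yd, u_to=km, → 723519/625000.
Calling arith.quotient on x=-15, → 79711/375.

Answer: acc=79711/375


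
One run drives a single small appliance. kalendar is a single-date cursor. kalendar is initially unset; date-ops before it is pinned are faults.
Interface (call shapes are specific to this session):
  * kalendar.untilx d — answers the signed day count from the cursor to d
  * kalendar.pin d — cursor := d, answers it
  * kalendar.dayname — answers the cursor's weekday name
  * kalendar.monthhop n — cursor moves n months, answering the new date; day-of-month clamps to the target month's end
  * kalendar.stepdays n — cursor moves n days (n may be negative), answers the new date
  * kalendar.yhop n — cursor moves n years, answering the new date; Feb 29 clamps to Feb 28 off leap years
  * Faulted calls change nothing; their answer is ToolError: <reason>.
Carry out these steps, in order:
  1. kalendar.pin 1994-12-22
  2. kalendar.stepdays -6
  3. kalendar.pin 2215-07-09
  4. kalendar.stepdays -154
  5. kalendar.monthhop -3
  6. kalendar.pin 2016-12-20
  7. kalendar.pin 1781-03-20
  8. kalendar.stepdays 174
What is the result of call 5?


Step: kalendar.pin[d='1994-12-22']
Result: 1994-12-22
Step: kalendar.stepdays[n='-6']
Result: 1994-12-16
Step: kalendar.pin[d='2215-07-09']
Result: 2215-07-09
Step: kalendar.stepdays[n='-154']
Result: 2215-02-05
Step: kalendar.monthhop[n='-3']
Result: 2214-11-05
Step: kalendar.pin[d='2016-12-20']
Result: 2016-12-20
Step: kalendar.pin[d='1781-03-20']
Result: 1781-03-20
Step: kalendar.stepdays[n='174']
Result: 1781-09-10

Answer: 2214-11-05


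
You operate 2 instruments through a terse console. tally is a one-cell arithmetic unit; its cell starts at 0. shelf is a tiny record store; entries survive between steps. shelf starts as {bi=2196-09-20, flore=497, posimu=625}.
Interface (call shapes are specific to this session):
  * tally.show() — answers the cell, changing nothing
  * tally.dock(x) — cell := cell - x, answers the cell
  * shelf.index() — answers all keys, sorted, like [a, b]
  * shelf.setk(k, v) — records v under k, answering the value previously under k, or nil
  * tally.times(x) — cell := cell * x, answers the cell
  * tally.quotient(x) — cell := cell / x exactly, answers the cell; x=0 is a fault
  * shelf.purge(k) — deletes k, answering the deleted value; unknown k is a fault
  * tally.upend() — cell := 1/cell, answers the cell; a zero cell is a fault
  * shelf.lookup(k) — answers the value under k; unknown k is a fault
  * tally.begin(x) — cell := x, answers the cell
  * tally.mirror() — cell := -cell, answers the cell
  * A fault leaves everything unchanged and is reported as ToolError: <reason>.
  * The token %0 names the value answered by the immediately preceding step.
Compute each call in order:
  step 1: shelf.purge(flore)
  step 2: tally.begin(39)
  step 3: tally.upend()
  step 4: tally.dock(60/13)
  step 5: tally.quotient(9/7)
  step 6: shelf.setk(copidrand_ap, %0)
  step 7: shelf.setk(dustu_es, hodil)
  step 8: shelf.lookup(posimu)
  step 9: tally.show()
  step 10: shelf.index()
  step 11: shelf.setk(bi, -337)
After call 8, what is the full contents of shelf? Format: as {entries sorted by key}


Answer: {bi=2196-09-20, copidrand_ap=-1253/351, dustu_es=hodil, posimu=625}

Derivation:
> shelf.purge k: flore
= 497
> tally.begin x: 39
= 39
> tally.upend
= 1/39
> tally.dock x: 60/13
= -179/39
> tally.quotient x: 9/7
= -1253/351
> shelf.setk k: copidrand_ap v: %0
= nil
> shelf.setk k: dustu_es v: hodil
= nil
> shelf.lookup k: posimu
= 625
> tally.show
= -1253/351
> shelf.index
= [bi, copidrand_ap, dustu_es, posimu]
> shelf.setk k: bi v: -337
= 2196-09-20


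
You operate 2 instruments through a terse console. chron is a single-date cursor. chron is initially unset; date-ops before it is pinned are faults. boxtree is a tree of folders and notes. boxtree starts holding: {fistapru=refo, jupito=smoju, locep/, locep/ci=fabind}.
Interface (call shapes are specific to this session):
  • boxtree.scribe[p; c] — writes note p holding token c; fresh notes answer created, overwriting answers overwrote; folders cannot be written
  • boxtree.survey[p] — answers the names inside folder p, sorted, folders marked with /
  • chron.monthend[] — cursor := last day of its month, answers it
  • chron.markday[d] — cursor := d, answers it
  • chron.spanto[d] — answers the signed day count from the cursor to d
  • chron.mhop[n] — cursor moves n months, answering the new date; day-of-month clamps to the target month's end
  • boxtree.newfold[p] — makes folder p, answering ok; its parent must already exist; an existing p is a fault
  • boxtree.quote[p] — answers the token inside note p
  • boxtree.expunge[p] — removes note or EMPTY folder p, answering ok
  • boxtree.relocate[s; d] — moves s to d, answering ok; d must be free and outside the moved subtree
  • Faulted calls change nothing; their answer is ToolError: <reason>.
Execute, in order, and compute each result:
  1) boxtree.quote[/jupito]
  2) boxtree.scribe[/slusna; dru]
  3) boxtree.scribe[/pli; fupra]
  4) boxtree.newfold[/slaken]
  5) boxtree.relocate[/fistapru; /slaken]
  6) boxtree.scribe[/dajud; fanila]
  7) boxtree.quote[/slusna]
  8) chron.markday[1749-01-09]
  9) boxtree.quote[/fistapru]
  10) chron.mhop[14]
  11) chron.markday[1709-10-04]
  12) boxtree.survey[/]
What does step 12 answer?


>> boxtree.quote(p=/jupito)
<< smoju
>> boxtree.scribe(p=/slusna, c=dru)
<< created
>> boxtree.scribe(p=/pli, c=fupra)
<< created
>> boxtree.newfold(p=/slaken)
<< ok
>> boxtree.relocate(s=/fistapru, d=/slaken)
<< ToolError: exists
>> boxtree.scribe(p=/dajud, c=fanila)
<< created
>> boxtree.quote(p=/slusna)
<< dru
>> chron.markday(d=1749-01-09)
<< 1749-01-09
>> boxtree.quote(p=/fistapru)
<< refo
>> chron.mhop(n=14)
<< 1750-03-09
>> chron.markday(d=1709-10-04)
<< 1709-10-04
>> boxtree.survey(p=/)
<< [dajud, fistapru, jupito, locep/, pli, slaken/, slusna]

Answer: [dajud, fistapru, jupito, locep/, pli, slaken/, slusna]
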